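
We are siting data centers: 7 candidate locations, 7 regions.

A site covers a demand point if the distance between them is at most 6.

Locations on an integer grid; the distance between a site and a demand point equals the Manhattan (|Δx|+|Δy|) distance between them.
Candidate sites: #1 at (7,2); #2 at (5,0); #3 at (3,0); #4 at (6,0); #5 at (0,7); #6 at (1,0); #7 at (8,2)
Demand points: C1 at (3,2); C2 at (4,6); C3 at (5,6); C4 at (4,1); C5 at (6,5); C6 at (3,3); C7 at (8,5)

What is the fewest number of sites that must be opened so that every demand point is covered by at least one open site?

Coverage sets (demand points within 6 of each site):
  #1: {C1, C3, C4, C5, C6, C7}
  #2: {C1, C3, C4, C5, C6}
  #3: {C1, C4, C6}
  #4: {C1, C4, C5, C6}
  #5: {C2, C3}
  #6: {C1, C4, C6}
  #7: {C1, C4, C5, C6, C7}
No single site covers all 7 demand points.
But {#1, #5} covers everything, so the minimum is 2.

2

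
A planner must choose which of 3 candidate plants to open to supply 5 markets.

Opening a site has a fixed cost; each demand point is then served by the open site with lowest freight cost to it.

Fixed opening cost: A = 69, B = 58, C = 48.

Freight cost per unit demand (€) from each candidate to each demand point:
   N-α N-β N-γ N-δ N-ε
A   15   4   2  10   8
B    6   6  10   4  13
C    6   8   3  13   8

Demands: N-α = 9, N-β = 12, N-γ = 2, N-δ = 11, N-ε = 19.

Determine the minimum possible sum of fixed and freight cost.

Open {A, B}: assign each demand point to its cheapest open site.
  N-α→B 9×6=54, N-β→A 12×4=48, N-γ→A 2×2=4, N-δ→B 11×4=44, N-ε→A 19×8=152
  freight cost 302, fixed 127 → total 429.
Compare {B, C}: freight cost 328 + fixed 106 = 434.
Compare {A, B, C}: freight cost 302 + fixed 175 = 477.
Compare {A, C}: freight cost 368 + fixed 117 = 485.
All other subsets cost ≥ 434. Minimum total cost: 429.

429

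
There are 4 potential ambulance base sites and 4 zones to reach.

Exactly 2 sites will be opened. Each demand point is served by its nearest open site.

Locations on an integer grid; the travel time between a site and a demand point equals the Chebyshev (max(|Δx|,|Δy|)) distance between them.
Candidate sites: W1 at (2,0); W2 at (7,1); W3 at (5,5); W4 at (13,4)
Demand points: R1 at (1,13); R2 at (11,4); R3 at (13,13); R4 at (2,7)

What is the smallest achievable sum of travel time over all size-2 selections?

Open {W3, W4}.
  R1→W3 8, R2→W4 2, R3→W3 8, R4→W3 3  ⇒ total 21.
Compare {W2, W3}: total 23.
Compare {W1, W3}: total 25.
No size-2 selection does better; minimum is 21.

21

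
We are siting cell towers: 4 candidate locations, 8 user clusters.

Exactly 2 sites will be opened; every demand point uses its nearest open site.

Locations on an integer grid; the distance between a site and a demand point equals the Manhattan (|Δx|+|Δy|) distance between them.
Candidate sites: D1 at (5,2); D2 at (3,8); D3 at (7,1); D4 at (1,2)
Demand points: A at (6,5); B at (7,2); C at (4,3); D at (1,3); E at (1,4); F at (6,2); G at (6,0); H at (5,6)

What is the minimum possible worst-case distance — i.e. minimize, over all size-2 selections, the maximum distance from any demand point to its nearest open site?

4

Open {D1, D4}.
  Farthest demand point is A at distance 4 (to D1); all others are ≤ 4.
With {D1, D2} the worst case is 6.
With {D1, D3} the worst case is 6.
No size-2 selection achieves below 4.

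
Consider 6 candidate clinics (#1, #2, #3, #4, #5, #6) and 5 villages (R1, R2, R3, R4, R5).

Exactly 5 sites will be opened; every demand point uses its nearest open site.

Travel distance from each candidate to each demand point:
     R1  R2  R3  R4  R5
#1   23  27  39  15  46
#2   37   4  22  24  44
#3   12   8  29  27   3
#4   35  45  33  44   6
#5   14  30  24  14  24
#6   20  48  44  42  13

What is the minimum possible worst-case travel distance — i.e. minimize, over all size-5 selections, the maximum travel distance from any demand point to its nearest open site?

22

Open {#1, #2, #3, #4, #5}.
  Farthest demand point is R3 at travel distance 22 (to #2); all others are ≤ 22.
With {#1, #2, #3, #4, #6} the worst case is 22.
With {#1, #2, #3, #5, #6} the worst case is 22.
No size-5 selection achieves below 22.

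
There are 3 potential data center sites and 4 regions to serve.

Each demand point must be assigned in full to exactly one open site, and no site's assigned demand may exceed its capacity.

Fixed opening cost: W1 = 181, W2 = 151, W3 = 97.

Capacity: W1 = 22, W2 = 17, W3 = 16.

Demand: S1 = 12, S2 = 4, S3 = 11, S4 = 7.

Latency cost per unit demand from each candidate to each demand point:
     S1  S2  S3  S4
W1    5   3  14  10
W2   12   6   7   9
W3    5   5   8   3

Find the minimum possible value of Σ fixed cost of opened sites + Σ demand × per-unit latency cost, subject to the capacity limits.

Open {W1, W3}; cheapest assignment that respects the capacities:
  W1 (cap 22, load 19): S1, S4 — cost 12×5 + 7×10 = 130
  W3 (cap 16, load 15): S2, S3 — cost 4×5 + 11×8 = 108
  Shipping 238, fixed 278 → total 516.
  Any other capacity-feasible assignment to {W1, W3} ships for at least 238.
Compare {W1, W2}: its best feasible assignment gives total 563.
Compare {W1, W2, W3}: its best feasible assignment gives total 599.
Every other set of open sites that can feasibly serve all demand totals ≥ 563 even under its best assignment. Minimum: 516.

516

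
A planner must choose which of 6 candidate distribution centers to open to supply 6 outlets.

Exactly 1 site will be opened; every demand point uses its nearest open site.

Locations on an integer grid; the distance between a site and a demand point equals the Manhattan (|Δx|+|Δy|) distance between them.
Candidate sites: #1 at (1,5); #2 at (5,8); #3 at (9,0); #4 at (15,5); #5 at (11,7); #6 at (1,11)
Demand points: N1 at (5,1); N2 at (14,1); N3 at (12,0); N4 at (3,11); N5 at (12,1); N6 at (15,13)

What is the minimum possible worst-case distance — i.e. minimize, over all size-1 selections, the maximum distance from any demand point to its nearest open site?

Open {#5}.
  Farthest demand point is N1 at distance 12 (to #5); all others are ≤ 12.
With {#2} the worst case is 16.
With {#4} the worst case is 18.
No size-1 selection achieves below 12.

12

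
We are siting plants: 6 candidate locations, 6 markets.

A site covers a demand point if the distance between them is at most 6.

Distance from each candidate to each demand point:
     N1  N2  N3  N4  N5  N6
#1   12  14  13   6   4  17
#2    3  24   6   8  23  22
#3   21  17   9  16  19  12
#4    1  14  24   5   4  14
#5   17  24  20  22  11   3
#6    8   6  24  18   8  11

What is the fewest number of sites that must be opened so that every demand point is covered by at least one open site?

4

Coverage sets (demand points within 6 of each site):
  #1: {N4, N5}
  #2: {N1, N3}
  #3: {}
  #4: {N1, N4, N5}
  #5: {N6}
  #6: {N2}
No 3 sites suffice: every size-3 union leaves at least one demand point uncovered.
But {#1, #2, #5, #6} covers everything, so the minimum is 4.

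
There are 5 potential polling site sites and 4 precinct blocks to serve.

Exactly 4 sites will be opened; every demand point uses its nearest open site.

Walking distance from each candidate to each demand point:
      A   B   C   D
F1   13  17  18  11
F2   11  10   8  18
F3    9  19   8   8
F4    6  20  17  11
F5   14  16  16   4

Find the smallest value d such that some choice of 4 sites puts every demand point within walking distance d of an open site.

10

Open {F1, F2, F3, F4}.
  Farthest demand point is B at walking distance 10 (to F2); all others are ≤ 10.
With {F1, F2, F3, F5} the worst case is 10.
With {F1, F2, F4, F5} the worst case is 10.
No size-4 selection achieves below 10.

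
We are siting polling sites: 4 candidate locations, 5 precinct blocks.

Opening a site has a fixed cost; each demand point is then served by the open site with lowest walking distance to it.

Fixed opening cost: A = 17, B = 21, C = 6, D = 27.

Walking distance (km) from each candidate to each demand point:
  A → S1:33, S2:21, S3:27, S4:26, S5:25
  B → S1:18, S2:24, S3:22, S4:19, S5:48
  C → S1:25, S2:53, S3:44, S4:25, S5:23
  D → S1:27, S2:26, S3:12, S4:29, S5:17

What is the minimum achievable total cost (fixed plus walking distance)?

Open {B, C}: assign each demand point to its cheapest open site.
  S1→B 18, S2→B 24, S3→B 22, S4→B 19, S5→C 23
  walking distance 106, fixed 27 → total 133.
Compare {D}: walking distance 111 + fixed 27 = 138.
Compare {B, D}: walking distance 90 + fixed 48 = 138.
Compare {C, D}: walking distance 105 + fixed 33 = 138.
All other subsets cost ≥ 138. Minimum total cost: 133.

133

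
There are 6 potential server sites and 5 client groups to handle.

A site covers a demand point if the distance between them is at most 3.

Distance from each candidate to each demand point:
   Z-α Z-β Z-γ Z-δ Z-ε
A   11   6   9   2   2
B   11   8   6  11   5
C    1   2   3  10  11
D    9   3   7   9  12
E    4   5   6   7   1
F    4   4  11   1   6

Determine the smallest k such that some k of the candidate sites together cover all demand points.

2

Coverage sets (demand points within 3 of each site):
  A: {Z-δ, Z-ε}
  B: {}
  C: {Z-α, Z-β, Z-γ}
  D: {Z-β}
  E: {Z-ε}
  F: {Z-δ}
No single site covers all 5 demand points.
But {A, C} covers everything, so the minimum is 2.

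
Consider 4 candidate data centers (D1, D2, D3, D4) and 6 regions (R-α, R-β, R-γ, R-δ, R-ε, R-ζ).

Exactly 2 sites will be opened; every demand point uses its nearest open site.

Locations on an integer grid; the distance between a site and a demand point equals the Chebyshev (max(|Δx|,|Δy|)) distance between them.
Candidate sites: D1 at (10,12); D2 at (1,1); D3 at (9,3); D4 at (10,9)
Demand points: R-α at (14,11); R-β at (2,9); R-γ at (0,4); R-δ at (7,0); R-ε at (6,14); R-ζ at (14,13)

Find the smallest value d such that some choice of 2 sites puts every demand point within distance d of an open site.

8

Open {D1, D2}.
  Farthest demand point is R-β at distance 8 (to D1); all others are ≤ 8.
With {D2, D4} the worst case is 8.
With {D1, D3} the worst case is 9.
No size-2 selection achieves below 8.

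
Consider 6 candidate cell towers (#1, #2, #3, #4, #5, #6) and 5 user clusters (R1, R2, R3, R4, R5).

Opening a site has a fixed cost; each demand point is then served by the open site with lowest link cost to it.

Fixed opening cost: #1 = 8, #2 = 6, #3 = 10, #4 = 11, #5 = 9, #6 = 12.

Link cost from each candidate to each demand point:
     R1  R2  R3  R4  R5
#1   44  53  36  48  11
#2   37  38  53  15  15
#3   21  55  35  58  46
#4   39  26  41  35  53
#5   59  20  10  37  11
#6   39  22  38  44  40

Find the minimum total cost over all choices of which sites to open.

102

Open {#2, #3, #5}: assign each demand point to its cheapest open site.
  R1→#3 21, R2→#5 20, R3→#5 10, R4→#2 15, R5→#5 11
  link cost 77, fixed 25 → total 102.
Compare {#2, #5}: link cost 93 + fixed 15 = 108.
Compare {#1, #2, #3, #5}: link cost 77 + fixed 33 = 110.
Compare {#2, #3, #4, #5}: link cost 77 + fixed 36 = 113.
All other subsets cost ≥ 108. Minimum total cost: 102.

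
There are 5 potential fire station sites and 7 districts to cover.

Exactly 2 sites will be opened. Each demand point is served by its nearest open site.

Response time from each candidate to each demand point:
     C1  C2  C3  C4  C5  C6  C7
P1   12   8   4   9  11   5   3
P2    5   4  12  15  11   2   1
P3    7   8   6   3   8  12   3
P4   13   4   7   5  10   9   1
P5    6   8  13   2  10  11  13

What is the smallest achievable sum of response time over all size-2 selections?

Open {P2, P3}.
  C1→P2 5, C2→P2 4, C3→P3 6, C4→P3 3, C5→P3 8, C6→P2 2, C7→P2 1  ⇒ total 29.
Compare {P2, P4}: total 34.
Compare {P1, P2}: total 36.
No size-2 selection does better; minimum is 29.

29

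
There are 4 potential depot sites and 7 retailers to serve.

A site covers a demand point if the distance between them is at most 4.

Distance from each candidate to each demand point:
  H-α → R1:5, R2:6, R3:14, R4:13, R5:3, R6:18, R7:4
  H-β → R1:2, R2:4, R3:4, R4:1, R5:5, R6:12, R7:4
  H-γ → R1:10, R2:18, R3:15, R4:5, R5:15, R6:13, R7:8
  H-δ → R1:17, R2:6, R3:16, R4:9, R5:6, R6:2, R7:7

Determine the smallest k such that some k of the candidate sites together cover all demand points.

Coverage sets (demand points within 4 of each site):
  H-α: {R5, R7}
  H-β: {R1, R2, R3, R4, R7}
  H-γ: {}
  H-δ: {R6}
No 2 sites suffice: every size-2 union leaves at least one demand point uncovered.
But {H-α, H-β, H-δ} covers everything, so the minimum is 3.

3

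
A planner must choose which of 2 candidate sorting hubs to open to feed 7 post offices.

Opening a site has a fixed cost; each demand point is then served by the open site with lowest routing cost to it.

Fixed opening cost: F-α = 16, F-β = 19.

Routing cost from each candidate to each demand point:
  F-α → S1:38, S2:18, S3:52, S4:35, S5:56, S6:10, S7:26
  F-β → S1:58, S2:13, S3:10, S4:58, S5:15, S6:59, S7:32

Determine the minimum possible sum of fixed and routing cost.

182

Open {F-α, F-β}: assign each demand point to its cheapest open site.
  S1→F-α 38, S2→F-β 13, S3→F-β 10, S4→F-α 35, S5→F-β 15, S6→F-α 10, S7→F-α 26
  routing cost 147, fixed 35 → total 182.
Compare {F-α}: routing cost 235 + fixed 16 = 251.
Compare {F-β}: routing cost 245 + fixed 19 = 264.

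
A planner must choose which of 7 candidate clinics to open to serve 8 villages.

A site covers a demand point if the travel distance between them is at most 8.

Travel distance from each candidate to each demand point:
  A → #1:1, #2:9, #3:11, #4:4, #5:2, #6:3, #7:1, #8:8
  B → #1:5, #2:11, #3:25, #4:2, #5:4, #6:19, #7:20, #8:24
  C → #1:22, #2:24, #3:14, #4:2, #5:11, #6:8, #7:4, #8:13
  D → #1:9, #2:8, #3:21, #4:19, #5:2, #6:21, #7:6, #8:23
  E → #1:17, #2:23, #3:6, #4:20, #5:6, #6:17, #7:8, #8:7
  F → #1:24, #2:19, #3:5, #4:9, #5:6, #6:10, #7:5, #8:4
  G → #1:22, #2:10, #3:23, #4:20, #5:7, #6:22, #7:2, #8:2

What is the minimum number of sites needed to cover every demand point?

3

Coverage sets (demand points within 8 of each site):
  A: {#1, #4, #5, #6, #7, #8}
  B: {#1, #4, #5}
  C: {#4, #6, #7}
  D: {#2, #5, #7}
  E: {#3, #5, #7, #8}
  F: {#3, #5, #7, #8}
  G: {#5, #7, #8}
No 2 sites suffice: every size-2 union leaves at least one demand point uncovered.
But {A, D, E} covers everything, so the minimum is 3.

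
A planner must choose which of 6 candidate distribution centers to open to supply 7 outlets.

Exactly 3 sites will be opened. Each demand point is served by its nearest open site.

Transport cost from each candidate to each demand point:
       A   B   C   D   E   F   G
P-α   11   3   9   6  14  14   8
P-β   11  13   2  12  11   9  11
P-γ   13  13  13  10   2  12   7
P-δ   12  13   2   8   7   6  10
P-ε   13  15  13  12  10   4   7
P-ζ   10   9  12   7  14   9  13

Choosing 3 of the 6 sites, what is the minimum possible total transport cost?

37

Open {P-α, P-γ, P-δ}.
  A→P-α 11, B→P-α 3, C→P-δ 2, D→P-α 6, E→P-γ 2, F→P-δ 6, G→P-γ 7  ⇒ total 37.
Compare {P-α, P-β, P-γ}: total 40.
Compare {P-α, P-δ, P-ε}: total 40.
No size-3 selection does better; minimum is 37.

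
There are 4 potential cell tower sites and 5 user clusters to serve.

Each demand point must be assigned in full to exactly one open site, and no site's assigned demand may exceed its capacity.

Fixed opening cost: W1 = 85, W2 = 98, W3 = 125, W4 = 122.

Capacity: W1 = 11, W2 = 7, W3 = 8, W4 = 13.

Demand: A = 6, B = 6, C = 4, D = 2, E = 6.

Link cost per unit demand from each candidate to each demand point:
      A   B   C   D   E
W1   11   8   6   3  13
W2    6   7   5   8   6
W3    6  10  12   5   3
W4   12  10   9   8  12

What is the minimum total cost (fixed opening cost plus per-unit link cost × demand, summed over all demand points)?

Open {W1, W2, W3}; cheapest assignment that respects the capacities:
  W1 (cap 11, load 10): B, C — cost 6×8 + 4×6 = 72
  W2 (cap 7, load 6): A — cost 6×6 = 36
  W3 (cap 8, load 8): D, E — cost 2×5 + 6×3 = 28
  Shipping 136, fixed 308 → total 444.
  Any other capacity-feasible assignment to {W1, W2, W3} ships for at least 136.
Compare {W1, W2, W4}: its best feasible assignment gives total 501.
Compare {W1, W3, W4}: its best feasible assignment gives total 504.
Every other set of open sites that can feasibly serve all demand totals ≥ 501 even under its best assignment. Minimum: 444.

444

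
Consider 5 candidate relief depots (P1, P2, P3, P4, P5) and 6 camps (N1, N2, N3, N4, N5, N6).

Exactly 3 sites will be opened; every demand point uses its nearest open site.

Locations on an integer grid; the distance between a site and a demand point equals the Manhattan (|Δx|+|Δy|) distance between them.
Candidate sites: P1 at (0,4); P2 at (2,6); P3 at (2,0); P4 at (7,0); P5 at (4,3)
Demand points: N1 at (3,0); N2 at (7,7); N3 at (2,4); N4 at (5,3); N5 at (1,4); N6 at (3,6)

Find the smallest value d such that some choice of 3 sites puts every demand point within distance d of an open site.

6

Open {P1, P2, P3}.
  Farthest demand point is N2 at distance 6 (to P2); all others are ≤ 6.
With {P1, P2, P4} the worst case is 6.
With {P1, P2, P5} the worst case is 6.
No size-3 selection achieves below 6.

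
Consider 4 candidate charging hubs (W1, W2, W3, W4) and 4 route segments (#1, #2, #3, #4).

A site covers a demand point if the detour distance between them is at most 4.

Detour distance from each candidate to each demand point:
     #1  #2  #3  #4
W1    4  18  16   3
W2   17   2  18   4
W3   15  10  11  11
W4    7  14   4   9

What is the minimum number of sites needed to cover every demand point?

Coverage sets (demand points within 4 of each site):
  W1: {#1, #4}
  W2: {#2, #4}
  W3: {}
  W4: {#3}
No 2 sites suffice: every size-2 union leaves at least one demand point uncovered.
But {W1, W2, W4} covers everything, so the minimum is 3.

3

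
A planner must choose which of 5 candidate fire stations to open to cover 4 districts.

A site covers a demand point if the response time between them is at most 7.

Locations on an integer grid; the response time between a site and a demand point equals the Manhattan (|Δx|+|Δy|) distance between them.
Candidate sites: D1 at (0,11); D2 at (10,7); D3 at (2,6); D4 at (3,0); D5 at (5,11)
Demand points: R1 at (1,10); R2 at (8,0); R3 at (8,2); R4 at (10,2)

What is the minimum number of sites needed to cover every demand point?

3

Coverage sets (demand points within 7 of each site):
  D1: {R1}
  D2: {R3, R4}
  D3: {R1}
  D4: {R2, R3}
  D5: {R1}
No 2 sites suffice: every size-2 union leaves at least one demand point uncovered.
But {D1, D2, D4} covers everything, so the minimum is 3.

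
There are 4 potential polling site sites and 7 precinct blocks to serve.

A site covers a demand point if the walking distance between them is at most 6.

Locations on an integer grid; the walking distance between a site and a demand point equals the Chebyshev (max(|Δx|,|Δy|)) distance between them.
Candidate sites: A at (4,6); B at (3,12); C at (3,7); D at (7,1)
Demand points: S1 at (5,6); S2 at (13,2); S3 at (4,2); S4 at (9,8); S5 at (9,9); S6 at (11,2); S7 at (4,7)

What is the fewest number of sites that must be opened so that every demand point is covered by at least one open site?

Coverage sets (demand points within 6 of each site):
  A: {S1, S3, S4, S5, S7}
  B: {S1, S4, S5, S7}
  C: {S1, S3, S4, S5, S7}
  D: {S1, S2, S3, S6, S7}
No single site covers all 7 demand points.
But {A, D} covers everything, so the minimum is 2.

2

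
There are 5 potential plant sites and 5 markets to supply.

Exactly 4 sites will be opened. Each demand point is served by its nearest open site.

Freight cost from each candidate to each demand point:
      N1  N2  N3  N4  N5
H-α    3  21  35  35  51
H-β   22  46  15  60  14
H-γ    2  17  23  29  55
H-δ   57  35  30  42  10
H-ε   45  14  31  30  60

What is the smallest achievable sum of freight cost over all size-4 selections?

70

Open {H-β, H-γ, H-δ, H-ε}.
  N1→H-γ 2, N2→H-ε 14, N3→H-β 15, N4→H-γ 29, N5→H-δ 10  ⇒ total 70.
Compare {H-α, H-β, H-δ, H-ε}: total 72.
Compare {H-α, H-β, H-γ, H-δ}: total 73.
No size-4 selection does better; minimum is 70.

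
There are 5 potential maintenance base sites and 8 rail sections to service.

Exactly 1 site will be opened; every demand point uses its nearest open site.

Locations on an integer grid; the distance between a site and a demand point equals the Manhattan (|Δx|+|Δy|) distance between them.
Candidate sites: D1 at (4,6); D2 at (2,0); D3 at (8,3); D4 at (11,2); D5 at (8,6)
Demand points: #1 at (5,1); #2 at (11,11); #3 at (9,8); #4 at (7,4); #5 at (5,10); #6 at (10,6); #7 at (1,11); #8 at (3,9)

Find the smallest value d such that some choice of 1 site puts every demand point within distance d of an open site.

12

Open {D1}.
  Farthest demand point is #2 at distance 12 (to D1); all others are ≤ 12.
With {D5} the worst case is 12.
With {D3} the worst case is 15.
No size-1 selection achieves below 12.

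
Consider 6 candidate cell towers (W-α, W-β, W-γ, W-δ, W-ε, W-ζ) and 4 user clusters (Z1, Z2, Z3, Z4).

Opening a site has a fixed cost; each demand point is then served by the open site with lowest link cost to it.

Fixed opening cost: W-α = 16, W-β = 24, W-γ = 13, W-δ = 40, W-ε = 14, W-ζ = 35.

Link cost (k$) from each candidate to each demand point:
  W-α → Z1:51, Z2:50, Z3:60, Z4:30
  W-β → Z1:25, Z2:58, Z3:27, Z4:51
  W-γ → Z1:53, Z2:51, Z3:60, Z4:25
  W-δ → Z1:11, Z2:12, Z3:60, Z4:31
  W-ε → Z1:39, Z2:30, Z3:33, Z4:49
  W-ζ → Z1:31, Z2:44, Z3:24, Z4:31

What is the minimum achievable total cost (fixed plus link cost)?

Open {W-δ, W-ε}: assign each demand point to its cheapest open site.
  Z1→W-δ 11, Z2→W-δ 12, Z3→W-ε 33, Z4→W-δ 31
  link cost 87, fixed 54 → total 141.
Compare {W-β, W-δ}: link cost 81 + fixed 64 = 145.
Compare {W-γ, W-δ, W-ε}: link cost 81 + fixed 67 = 148.
Compare {W-β, W-γ, W-δ}: link cost 75 + fixed 77 = 152.
All other subsets cost ≥ 145. Minimum total cost: 141.

141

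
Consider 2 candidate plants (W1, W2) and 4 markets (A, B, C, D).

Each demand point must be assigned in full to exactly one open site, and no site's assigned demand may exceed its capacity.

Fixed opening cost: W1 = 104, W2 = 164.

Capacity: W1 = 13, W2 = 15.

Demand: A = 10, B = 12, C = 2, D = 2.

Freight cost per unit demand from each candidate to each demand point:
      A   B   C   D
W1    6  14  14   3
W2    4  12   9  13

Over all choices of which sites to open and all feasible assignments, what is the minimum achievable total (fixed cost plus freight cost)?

Open {W1, W2}; cheapest assignment that respects the capacities:
  W1 (cap 13, load 12): A, D — cost 10×6 + 2×3 = 66
  W2 (cap 15, load 14): B, C — cost 12×12 + 2×9 = 162
  Shipping 228, fixed 268 → total 496.
  Any other capacity-feasible assignment to {W1, W2} ships for at least 228.
Total demand is 26 and no other set of sites has combined capacity ≥ 26, so {W1, W2} is the only feasible choice of open sites. Minimum: 496.

496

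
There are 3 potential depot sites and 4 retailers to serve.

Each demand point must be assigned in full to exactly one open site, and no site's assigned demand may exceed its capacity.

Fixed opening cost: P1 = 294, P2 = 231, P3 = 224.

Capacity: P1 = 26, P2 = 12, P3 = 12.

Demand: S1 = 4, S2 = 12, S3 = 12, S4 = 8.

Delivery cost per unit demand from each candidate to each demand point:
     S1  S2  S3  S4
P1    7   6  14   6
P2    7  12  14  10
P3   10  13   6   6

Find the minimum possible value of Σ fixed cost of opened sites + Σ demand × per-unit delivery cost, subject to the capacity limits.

Open {P1, P3}; cheapest assignment that respects the capacities:
  P1 (cap 26, load 24): S1, S2, S4 — cost 4×7 + 12×6 + 8×6 = 148
  P3 (cap 12, load 12): S3 — cost 12×6 = 72
  Shipping 220, fixed 518 → total 738.
  Any other capacity-feasible assignment to {P1, P3} ships for at least 220.
Compare {P1, P2}: its best feasible assignment gives total 841.
Compare {P1, P2, P3}: its best feasible assignment gives total 969.
Every other set of open sites that can feasibly serve all demand totals ≥ 841 even under its best assignment. Minimum: 738.

738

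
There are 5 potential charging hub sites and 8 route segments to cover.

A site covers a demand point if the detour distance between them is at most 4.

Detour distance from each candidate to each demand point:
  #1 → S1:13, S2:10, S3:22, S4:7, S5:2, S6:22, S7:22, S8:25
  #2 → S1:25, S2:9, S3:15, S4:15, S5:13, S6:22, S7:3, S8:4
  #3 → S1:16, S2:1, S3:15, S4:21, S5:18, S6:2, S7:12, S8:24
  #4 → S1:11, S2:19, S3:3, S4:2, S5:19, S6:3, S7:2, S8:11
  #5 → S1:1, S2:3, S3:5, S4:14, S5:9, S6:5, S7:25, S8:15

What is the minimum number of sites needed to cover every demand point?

Coverage sets (demand points within 4 of each site):
  #1: {S5}
  #2: {S7, S8}
  #3: {S2, S6}
  #4: {S3, S4, S6, S7}
  #5: {S1, S2}
No 3 sites suffice: every size-3 union leaves at least one demand point uncovered.
But {#1, #2, #4, #5} covers everything, so the minimum is 4.

4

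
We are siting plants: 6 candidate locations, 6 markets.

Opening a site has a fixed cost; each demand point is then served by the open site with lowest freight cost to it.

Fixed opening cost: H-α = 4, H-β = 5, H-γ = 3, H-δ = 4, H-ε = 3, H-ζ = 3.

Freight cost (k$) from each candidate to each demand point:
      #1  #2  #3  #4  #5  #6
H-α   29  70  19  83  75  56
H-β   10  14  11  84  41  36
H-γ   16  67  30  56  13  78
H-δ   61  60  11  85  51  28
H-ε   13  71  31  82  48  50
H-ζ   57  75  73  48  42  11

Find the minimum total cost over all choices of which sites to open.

Open {H-β, H-γ, H-ζ}: assign each demand point to its cheapest open site.
  #1→H-β 10, #2→H-β 14, #3→H-β 11, #4→H-ζ 48, #5→H-γ 13, #6→H-ζ 11
  freight cost 107, fixed 11 → total 118.
Compare {H-β, H-γ, H-ε, H-ζ}: freight cost 107 + fixed 14 = 121.
Compare {H-α, H-β, H-γ, H-ζ}: freight cost 107 + fixed 15 = 122.
Compare {H-β, H-γ, H-δ, H-ζ}: freight cost 107 + fixed 15 = 122.
All other subsets cost ≥ 121. Minimum total cost: 118.

118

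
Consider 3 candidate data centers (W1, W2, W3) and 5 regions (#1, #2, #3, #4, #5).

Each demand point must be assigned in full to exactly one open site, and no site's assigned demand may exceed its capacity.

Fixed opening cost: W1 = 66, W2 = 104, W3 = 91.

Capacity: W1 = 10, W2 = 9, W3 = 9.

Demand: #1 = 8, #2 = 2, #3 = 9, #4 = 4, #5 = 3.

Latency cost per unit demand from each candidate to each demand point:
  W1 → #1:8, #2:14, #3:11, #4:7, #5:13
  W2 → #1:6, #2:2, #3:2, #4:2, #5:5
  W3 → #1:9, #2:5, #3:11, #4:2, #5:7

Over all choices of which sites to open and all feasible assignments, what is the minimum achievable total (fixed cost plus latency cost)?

Open {W1, W2, W3}; cheapest assignment that respects the capacities:
  W1 (cap 10, load 8): #1 — cost 8×8 = 64
  W2 (cap 9, load 9): #3 — cost 9×2 = 18
  W3 (cap 9, load 9): #2, #4, #5 — cost 2×5 + 4×2 + 3×7 = 39
  Shipping 121, fixed 261 → total 382.
  Any other capacity-feasible assignment to {W1, W2, W3} ships for at least 121.
Total demand is 26 and no other set of sites has combined capacity ≥ 26, so {W1, W2, W3} is the only feasible choice of open sites. Minimum: 382.

382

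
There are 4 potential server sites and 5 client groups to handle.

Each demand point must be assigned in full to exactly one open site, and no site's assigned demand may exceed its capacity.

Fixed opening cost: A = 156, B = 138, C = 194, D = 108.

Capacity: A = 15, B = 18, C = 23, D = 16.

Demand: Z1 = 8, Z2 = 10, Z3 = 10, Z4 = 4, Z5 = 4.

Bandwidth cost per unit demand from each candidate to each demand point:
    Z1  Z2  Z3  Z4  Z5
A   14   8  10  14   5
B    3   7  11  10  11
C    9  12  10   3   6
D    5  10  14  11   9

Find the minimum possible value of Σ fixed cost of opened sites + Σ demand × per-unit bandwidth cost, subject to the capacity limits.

Open {B, C}; cheapest assignment that respects the capacities:
  B (cap 18, load 18): Z1, Z2 — cost 8×3 + 10×7 = 94
  C (cap 23, load 18): Z3, Z4, Z5 — cost 10×10 + 4×3 + 4×6 = 136
  Shipping 230, fixed 332 → total 562.
  Any other capacity-feasible assignment to {B, C} ships for at least 230.
Compare {C, D}: its best feasible assignment gives total 622.
Compare {A, C}: its best feasible assignment gives total 634.
Every other set of open sites that can feasibly serve all demand totals ≥ 622 even under its best assignment. Minimum: 562.

562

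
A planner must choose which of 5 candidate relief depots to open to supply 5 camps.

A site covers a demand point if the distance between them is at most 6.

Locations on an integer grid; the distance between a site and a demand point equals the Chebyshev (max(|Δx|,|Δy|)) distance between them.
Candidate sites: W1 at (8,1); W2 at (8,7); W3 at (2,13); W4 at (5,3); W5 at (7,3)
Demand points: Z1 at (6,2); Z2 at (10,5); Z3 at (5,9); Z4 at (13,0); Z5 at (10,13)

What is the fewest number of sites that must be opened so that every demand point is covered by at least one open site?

Coverage sets (demand points within 6 of each site):
  W1: {Z1, Z2, Z4}
  W2: {Z1, Z2, Z3, Z5}
  W3: {Z3}
  W4: {Z1, Z2, Z3}
  W5: {Z1, Z2, Z3, Z4}
No single site covers all 5 demand points.
But {W1, W2} covers everything, so the minimum is 2.

2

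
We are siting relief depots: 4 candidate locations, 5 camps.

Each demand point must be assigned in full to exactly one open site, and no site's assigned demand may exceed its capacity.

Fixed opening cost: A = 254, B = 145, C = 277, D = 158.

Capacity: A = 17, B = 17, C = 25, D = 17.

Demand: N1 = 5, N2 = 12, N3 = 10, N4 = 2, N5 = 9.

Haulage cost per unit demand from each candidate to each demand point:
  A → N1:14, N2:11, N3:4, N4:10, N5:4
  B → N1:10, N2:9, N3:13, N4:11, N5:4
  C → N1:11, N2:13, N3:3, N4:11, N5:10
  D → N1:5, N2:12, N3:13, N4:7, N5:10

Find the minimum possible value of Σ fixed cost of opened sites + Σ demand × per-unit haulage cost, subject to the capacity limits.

Open {B, C}; cheapest assignment that respects the capacities:
  B (cap 17, load 16): N1, N4, N5 — cost 5×10 + 2×11 + 9×4 = 108
  C (cap 25, load 22): N2, N3 — cost 12×13 + 10×3 = 186
  Shipping 294, fixed 422 → total 716.
  Any other capacity-feasible assignment to {B, C} ships for at least 294.
Compare {C, D}: its best feasible assignment gives total 746.
Compare {A, B, D}: its best feasible assignment gives total 822.
Every other set of open sites that can feasibly serve all demand totals ≥ 746 even under its best assignment. Minimum: 716.

716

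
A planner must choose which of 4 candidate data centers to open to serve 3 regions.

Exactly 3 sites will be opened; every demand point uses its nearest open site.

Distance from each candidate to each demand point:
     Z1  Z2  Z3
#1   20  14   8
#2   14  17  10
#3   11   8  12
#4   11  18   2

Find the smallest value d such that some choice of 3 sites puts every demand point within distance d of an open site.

Open {#1, #2, #3}.
  Farthest demand point is Z1 at distance 11 (to #3); all others are ≤ 11.
With {#1, #3, #4} the worst case is 11.
With {#2, #3, #4} the worst case is 11.
No size-3 selection achieves below 11.

11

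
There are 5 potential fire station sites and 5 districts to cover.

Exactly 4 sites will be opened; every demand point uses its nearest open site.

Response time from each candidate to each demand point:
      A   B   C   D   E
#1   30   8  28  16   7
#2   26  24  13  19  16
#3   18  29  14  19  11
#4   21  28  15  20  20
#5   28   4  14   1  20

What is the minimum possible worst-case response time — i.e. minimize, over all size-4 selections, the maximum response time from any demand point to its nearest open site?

18

Open {#1, #2, #3, #4}.
  Farthest demand point is A at response time 18 (to #3); all others are ≤ 18.
With {#1, #2, #3, #5} the worst case is 18.
With {#1, #3, #4, #5} the worst case is 18.
No size-4 selection achieves below 18.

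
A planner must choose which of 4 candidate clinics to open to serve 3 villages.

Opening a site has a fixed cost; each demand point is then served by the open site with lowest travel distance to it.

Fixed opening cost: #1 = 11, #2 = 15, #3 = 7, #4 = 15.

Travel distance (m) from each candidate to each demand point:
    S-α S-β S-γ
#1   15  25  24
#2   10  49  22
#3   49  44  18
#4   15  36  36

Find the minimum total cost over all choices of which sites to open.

75

Open {#1}: assign each demand point to its cheapest open site.
  S-α→#1 15, S-β→#1 25, S-γ→#1 24
  travel distance 64, fixed 11 → total 75.
Compare {#1, #3}: travel distance 58 + fixed 18 = 76.
Compare {#1, #2}: travel distance 57 + fixed 26 = 83.
Compare {#1, #2, #3}: travel distance 53 + fixed 33 = 86.
All other subsets cost ≥ 76. Minimum total cost: 75.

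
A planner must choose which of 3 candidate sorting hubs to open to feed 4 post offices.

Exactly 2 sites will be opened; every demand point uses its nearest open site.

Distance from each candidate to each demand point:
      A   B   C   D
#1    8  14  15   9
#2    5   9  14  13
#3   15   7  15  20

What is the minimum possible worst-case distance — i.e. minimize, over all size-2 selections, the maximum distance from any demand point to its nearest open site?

Open {#1, #2}.
  Farthest demand point is C at distance 14 (to #2); all others are ≤ 14.
With {#2, #3} the worst case is 14.
With {#1, #3} the worst case is 15.
No size-2 selection achieves below 14.

14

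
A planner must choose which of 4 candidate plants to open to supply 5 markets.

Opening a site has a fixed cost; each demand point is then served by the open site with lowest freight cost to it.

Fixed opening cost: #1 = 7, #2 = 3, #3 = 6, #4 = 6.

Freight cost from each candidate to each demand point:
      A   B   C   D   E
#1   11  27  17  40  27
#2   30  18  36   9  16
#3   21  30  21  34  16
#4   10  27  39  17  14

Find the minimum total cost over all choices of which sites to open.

Open {#1, #2}: assign each demand point to its cheapest open site.
  A→#1 11, B→#2 18, C→#1 17, D→#2 9, E→#2 16
  freight cost 71, fixed 10 → total 81.
Compare {#1, #2, #4}: freight cost 68 + fixed 16 = 84.
Compare {#1, #2, #3}: freight cost 71 + fixed 16 = 87.
Compare {#2, #3, #4}: freight cost 72 + fixed 15 = 87.
All other subsets cost ≥ 84. Minimum total cost: 81.

81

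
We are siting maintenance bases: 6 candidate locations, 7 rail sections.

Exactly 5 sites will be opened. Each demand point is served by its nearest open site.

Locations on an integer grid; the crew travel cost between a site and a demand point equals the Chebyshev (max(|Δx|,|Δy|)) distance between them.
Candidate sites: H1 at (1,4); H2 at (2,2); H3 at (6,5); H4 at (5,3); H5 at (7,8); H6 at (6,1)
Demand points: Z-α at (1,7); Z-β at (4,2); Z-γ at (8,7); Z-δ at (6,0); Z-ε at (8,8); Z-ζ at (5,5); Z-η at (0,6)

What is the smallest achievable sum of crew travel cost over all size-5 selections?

10

Open {H1, H3, H4, H5, H6}.
  Z-α→H1 3, Z-β→H4 1, Z-γ→H5 1, Z-δ→H6 1, Z-ε→H5 1, Z-ζ→H3 1, Z-η→H1 2  ⇒ total 10.
Compare {H1, H2, H3, H5, H6}: total 11.
Compare {H1, H2, H4, H5, H6}: total 11.
No size-5 selection does better; minimum is 10.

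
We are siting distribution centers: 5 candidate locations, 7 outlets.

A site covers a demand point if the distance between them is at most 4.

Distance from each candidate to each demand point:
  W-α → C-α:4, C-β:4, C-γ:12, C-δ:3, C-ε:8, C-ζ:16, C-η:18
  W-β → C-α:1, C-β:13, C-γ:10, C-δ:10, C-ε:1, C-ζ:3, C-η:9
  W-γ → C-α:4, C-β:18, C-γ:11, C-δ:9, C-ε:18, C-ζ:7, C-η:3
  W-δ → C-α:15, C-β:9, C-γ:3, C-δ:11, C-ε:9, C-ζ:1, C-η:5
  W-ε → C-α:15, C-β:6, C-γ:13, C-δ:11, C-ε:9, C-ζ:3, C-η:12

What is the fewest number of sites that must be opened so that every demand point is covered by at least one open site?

4

Coverage sets (demand points within 4 of each site):
  W-α: {C-α, C-β, C-δ}
  W-β: {C-α, C-ε, C-ζ}
  W-γ: {C-α, C-η}
  W-δ: {C-γ, C-ζ}
  W-ε: {C-ζ}
No 3 sites suffice: every size-3 union leaves at least one demand point uncovered.
But {W-α, W-β, W-γ, W-δ} covers everything, so the minimum is 4.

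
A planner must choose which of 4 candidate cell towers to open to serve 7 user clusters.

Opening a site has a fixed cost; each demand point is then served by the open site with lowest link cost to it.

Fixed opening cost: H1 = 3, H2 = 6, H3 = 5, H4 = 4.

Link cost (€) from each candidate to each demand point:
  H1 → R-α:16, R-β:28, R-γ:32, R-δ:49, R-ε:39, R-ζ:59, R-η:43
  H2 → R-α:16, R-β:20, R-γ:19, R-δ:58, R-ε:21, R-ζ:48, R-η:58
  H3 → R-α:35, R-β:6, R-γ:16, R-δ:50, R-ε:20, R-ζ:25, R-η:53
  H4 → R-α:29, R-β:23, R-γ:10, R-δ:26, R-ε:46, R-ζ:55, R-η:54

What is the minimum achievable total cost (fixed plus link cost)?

158

Open {H1, H3, H4}: assign each demand point to its cheapest open site.
  R-α→H1 16, R-β→H3 6, R-γ→H4 10, R-δ→H4 26, R-ε→H3 20, R-ζ→H3 25, R-η→H1 43
  link cost 146, fixed 12 → total 158.
Compare {H1, H2, H3, H4}: link cost 146 + fixed 18 = 164.
Compare {H2, H3, H4}: link cost 156 + fixed 15 = 171.
Compare {H3, H4}: link cost 169 + fixed 9 = 178.
All other subsets cost ≥ 164. Minimum total cost: 158.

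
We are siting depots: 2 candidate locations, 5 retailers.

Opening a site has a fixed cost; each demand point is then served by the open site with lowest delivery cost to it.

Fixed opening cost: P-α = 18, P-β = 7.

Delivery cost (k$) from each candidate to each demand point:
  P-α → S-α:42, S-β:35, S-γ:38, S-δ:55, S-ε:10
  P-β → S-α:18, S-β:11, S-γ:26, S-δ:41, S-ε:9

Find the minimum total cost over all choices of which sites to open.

Open {P-β}: assign each demand point to its cheapest open site.
  S-α→P-β 18, S-β→P-β 11, S-γ→P-β 26, S-δ→P-β 41, S-ε→P-β 9
  delivery cost 105, fixed 7 → total 112.
Compare {P-α, P-β}: delivery cost 105 + fixed 25 = 130.
Compare {P-α}: delivery cost 180 + fixed 18 = 198.

112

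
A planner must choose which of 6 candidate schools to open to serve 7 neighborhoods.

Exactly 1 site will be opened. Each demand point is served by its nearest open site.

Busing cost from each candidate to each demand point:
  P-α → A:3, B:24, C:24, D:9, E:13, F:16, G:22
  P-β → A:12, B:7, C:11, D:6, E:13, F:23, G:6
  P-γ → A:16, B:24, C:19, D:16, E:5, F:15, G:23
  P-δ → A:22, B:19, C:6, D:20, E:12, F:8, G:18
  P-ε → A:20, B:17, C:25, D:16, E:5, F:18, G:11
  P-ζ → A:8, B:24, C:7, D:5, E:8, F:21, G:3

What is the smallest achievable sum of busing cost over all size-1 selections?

Open {P-ζ}.
  A→P-ζ 8, B→P-ζ 24, C→P-ζ 7, D→P-ζ 5, E→P-ζ 8, F→P-ζ 21, G→P-ζ 3  ⇒ total 76.
Compare {P-β}: total 78.
Compare {P-δ}: total 105.
No size-1 selection does better; minimum is 76.

76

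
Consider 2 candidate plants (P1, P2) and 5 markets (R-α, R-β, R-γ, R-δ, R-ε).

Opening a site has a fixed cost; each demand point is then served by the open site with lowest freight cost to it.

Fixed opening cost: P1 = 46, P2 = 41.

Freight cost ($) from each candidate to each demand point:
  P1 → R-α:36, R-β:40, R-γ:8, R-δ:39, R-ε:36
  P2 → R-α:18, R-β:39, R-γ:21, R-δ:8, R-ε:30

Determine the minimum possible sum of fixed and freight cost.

Open {P2}: assign each demand point to its cheapest open site.
  R-α→P2 18, R-β→P2 39, R-γ→P2 21, R-δ→P2 8, R-ε→P2 30
  freight cost 116, fixed 41 → total 157.
Compare {P1, P2}: freight cost 103 + fixed 87 = 190.
Compare {P1}: freight cost 159 + fixed 46 = 205.

157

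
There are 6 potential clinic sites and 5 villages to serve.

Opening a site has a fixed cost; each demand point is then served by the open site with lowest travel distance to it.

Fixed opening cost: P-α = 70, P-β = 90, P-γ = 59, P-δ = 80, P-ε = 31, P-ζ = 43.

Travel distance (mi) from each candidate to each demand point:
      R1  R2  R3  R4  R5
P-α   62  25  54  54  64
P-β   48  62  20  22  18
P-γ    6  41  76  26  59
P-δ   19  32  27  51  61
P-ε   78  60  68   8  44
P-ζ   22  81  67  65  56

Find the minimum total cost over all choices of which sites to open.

241

Open {P-δ, P-ε}: assign each demand point to its cheapest open site.
  R1→P-δ 19, R2→P-δ 32, R3→P-δ 27, R4→P-ε 8, R5→P-ε 44
  travel distance 130, fixed 111 → total 241.
Compare {P-β, P-γ}: travel distance 107 + fixed 149 = 256.
Compare {P-γ, P-ε}: travel distance 167 + fixed 90 = 257.
Compare {P-β}: travel distance 170 + fixed 90 = 260.
All other subsets cost ≥ 256. Minimum total cost: 241.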